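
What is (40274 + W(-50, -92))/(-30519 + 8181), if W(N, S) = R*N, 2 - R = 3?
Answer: -1186/657 ≈ -1.8052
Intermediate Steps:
R = -1 (R = 2 - 1*3 = 2 - 3 = -1)
W(N, S) = -N
(40274 + W(-50, -92))/(-30519 + 8181) = (40274 - 1*(-50))/(-30519 + 8181) = (40274 + 50)/(-22338) = 40324*(-1/22338) = -1186/657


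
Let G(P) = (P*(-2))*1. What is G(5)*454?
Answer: -4540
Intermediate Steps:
G(P) = -2*P (G(P) = -2*P*1 = -2*P)
G(5)*454 = -2*5*454 = -10*454 = -4540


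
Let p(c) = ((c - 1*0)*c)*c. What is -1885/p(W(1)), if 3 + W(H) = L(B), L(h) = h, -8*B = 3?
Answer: 965120/19683 ≈ 49.033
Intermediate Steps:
B = -3/8 (B = -⅛*3 = -3/8 ≈ -0.37500)
W(H) = -27/8 (W(H) = -3 - 3/8 = -27/8)
p(c) = c³ (p(c) = ((c + 0)*c)*c = (c*c)*c = c²*c = c³)
-1885/p(W(1)) = -1885/((-27/8)³) = -1885/(-19683/512) = -1885*(-512/19683) = 965120/19683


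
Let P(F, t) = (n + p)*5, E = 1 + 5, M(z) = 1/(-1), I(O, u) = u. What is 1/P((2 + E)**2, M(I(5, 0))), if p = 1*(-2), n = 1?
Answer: -1/5 ≈ -0.20000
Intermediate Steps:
p = -2
M(z) = -1
E = 6
P(F, t) = -5 (P(F, t) = (1 - 2)*5 = -1*5 = -5)
1/P((2 + E)**2, M(I(5, 0))) = 1/(-5) = -1/5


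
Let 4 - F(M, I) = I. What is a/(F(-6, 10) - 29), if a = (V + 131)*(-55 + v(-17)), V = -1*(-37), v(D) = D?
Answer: 1728/5 ≈ 345.60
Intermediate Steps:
F(M, I) = 4 - I
V = 37
a = -12096 (a = (37 + 131)*(-55 - 17) = 168*(-72) = -12096)
a/(F(-6, 10) - 29) = -12096/((4 - 1*10) - 29) = -12096/((4 - 10) - 29) = -12096/(-6 - 29) = -12096/(-35) = -1/35*(-12096) = 1728/5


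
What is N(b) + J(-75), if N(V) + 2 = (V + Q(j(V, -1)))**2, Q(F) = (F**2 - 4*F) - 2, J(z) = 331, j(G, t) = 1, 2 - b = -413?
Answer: 168429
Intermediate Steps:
b = 415 (b = 2 - 1*(-413) = 2 + 413 = 415)
Q(F) = -2 + F**2 - 4*F
N(V) = -2 + (-5 + V)**2 (N(V) = -2 + (V + (-2 + 1**2 - 4*1))**2 = -2 + (V + (-2 + 1 - 4))**2 = -2 + (V - 5)**2 = -2 + (-5 + V)**2)
N(b) + J(-75) = (-2 + (-5 + 415)**2) + 331 = (-2 + 410**2) + 331 = (-2 + 168100) + 331 = 168098 + 331 = 168429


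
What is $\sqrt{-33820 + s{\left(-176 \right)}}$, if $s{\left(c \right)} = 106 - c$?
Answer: $i \sqrt{33538} \approx 183.13 i$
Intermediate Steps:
$\sqrt{-33820 + s{\left(-176 \right)}} = \sqrt{-33820 + \left(106 - -176\right)} = \sqrt{-33820 + \left(106 + 176\right)} = \sqrt{-33820 + 282} = \sqrt{-33538} = i \sqrt{33538}$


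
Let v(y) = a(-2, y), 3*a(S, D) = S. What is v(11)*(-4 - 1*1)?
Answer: 10/3 ≈ 3.3333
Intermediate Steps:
a(S, D) = S/3
v(y) = -2/3 (v(y) = (1/3)*(-2) = -2/3)
v(11)*(-4 - 1*1) = -2*(-4 - 1*1)/3 = -2*(-4 - 1)/3 = -2/3*(-5) = 10/3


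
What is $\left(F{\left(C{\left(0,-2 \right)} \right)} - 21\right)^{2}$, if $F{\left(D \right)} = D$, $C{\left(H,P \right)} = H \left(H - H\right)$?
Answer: $441$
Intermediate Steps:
$C{\left(H,P \right)} = 0$ ($C{\left(H,P \right)} = H 0 = 0$)
$\left(F{\left(C{\left(0,-2 \right)} \right)} - 21\right)^{2} = \left(0 - 21\right)^{2} = \left(-21\right)^{2} = 441$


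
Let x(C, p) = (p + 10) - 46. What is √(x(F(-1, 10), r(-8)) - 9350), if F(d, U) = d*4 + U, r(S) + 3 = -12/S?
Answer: 5*I*√1502/2 ≈ 96.889*I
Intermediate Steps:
r(S) = -3 - 12/S
F(d, U) = U + 4*d (F(d, U) = 4*d + U = U + 4*d)
x(C, p) = -36 + p (x(C, p) = (10 + p) - 46 = -36 + p)
√(x(F(-1, 10), r(-8)) - 9350) = √((-36 + (-3 - 12/(-8))) - 9350) = √((-36 + (-3 - 12*(-⅛))) - 9350) = √((-36 + (-3 + 3/2)) - 9350) = √((-36 - 3/2) - 9350) = √(-75/2 - 9350) = √(-18775/2) = 5*I*√1502/2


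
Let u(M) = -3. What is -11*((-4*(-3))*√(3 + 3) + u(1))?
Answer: 33 - 132*√6 ≈ -290.33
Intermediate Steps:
-11*((-4*(-3))*√(3 + 3) + u(1)) = -11*((-4*(-3))*√(3 + 3) - 3) = -11*(12*√6 - 3) = -11*(-3 + 12*√6) = 33 - 132*√6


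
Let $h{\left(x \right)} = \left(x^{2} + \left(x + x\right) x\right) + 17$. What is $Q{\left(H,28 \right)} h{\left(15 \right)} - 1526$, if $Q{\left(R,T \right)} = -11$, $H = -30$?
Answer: $-9138$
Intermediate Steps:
$h{\left(x \right)} = 17 + 3 x^{2}$ ($h{\left(x \right)} = \left(x^{2} + 2 x x\right) + 17 = \left(x^{2} + 2 x^{2}\right) + 17 = 3 x^{2} + 17 = 17 + 3 x^{2}$)
$Q{\left(H,28 \right)} h{\left(15 \right)} - 1526 = - 11 \left(17 + 3 \cdot 15^{2}\right) - 1526 = - 11 \left(17 + 3 \cdot 225\right) - 1526 = - 11 \left(17 + 675\right) - 1526 = \left(-11\right) 692 - 1526 = -7612 - 1526 = -9138$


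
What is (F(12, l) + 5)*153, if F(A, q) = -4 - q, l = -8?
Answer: 1377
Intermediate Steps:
(F(12, l) + 5)*153 = ((-4 - 1*(-8)) + 5)*153 = ((-4 + 8) + 5)*153 = (4 + 5)*153 = 9*153 = 1377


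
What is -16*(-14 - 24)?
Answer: 608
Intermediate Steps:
-16*(-14 - 24) = -16*(-38) = 608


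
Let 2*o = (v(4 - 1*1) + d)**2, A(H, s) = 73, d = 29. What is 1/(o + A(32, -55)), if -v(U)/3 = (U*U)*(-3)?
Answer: 1/6123 ≈ 0.00016332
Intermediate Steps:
v(U) = 9*U**2 (v(U) = -3*U*U*(-3) = -3*U**2*(-3) = -(-9)*U**2 = 9*U**2)
o = 6050 (o = (9*(4 - 1*1)**2 + 29)**2/2 = (9*(4 - 1)**2 + 29)**2/2 = (9*3**2 + 29)**2/2 = (9*9 + 29)**2/2 = (81 + 29)**2/2 = (1/2)*110**2 = (1/2)*12100 = 6050)
1/(o + A(32, -55)) = 1/(6050 + 73) = 1/6123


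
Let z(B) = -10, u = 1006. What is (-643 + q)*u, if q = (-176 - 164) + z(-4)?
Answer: -998958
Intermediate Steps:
q = -350 (q = (-176 - 164) - 10 = -340 - 10 = -350)
(-643 + q)*u = (-643 - 350)*1006 = -993*1006 = -998958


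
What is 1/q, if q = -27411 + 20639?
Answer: -1/6772 ≈ -0.00014767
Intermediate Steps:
q = -6772
1/q = 1/(-6772) = -1/6772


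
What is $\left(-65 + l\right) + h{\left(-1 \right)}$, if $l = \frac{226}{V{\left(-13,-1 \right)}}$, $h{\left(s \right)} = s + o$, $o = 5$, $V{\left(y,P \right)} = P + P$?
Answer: $-174$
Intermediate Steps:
$V{\left(y,P \right)} = 2 P$
$h{\left(s \right)} = 5 + s$ ($h{\left(s \right)} = s + 5 = 5 + s$)
$l = -113$ ($l = \frac{226}{2 \left(-1\right)} = \frac{226}{-2} = 226 \left(- \frac{1}{2}\right) = -113$)
$\left(-65 + l\right) + h{\left(-1 \right)} = \left(-65 - 113\right) + \left(5 - 1\right) = -178 + 4 = -174$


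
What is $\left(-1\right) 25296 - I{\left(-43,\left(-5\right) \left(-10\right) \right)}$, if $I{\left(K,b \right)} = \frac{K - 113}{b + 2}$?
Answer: $-25293$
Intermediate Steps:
$I{\left(K,b \right)} = \frac{-113 + K}{2 + b}$
$\left(-1\right) 25296 - I{\left(-43,\left(-5\right) \left(-10\right) \right)} = \left(-1\right) 25296 - \frac{-113 - 43}{2 - -50} = -25296 - \frac{1}{2 + 50} \left(-156\right) = -25296 - \frac{1}{52} \left(-156\right) = -25296 - -3 = -25296 + 3 = -25293$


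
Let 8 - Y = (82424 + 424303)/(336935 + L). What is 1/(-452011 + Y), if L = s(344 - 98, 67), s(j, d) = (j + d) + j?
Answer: -112498/50849602403 ≈ -2.2124e-6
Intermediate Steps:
s(j, d) = d + 2*j (s(j, d) = (d + j) + j = d + 2*j)
L = 559 (L = 67 + 2*(344 - 98) = 67 + 2*246 = 67 + 492 = 559)
Y = 731075/112498 (Y = 8 - (82424 + 424303)/(336935 + 559) = 8 - 506727/337494 = 8 - 1*168909/112498 = 8 - 168909/112498 = 731075/112498 ≈ 6.4986)
1/(-452011 + Y) = 1/(-452011 + 731075/112498) = 1/(-50849602403/112498) = -112498/50849602403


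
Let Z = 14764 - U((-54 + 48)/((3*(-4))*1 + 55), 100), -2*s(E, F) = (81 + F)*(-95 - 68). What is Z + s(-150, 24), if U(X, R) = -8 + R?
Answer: 46459/2 ≈ 23230.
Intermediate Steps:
s(E, F) = 13203/2 + 163*F/2 (s(E, F) = -(81 + F)*(-95 - 68)/2 = -(81 + F)*(-163)/2 = -(-13203 - 163*F)/2 = 13203/2 + 163*F/2)
Z = 14672 (Z = 14764 - (-8 + 100) = 14764 - 1*92 = 14764 - 92 = 14672)
Z + s(-150, 24) = 14672 + (13203/2 + (163/2)*24) = 14672 + (13203/2 + 1956) = 14672 + 17115/2 = 46459/2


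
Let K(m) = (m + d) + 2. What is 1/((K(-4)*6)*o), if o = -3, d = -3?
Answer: 1/90 ≈ 0.011111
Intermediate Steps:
K(m) = -1 + m (K(m) = (m - 3) + 2 = (-3 + m) + 2 = -1 + m)
1/((K(-4)*6)*o) = 1/(((-1 - 4)*6)*(-3)) = 1/(-5*6*(-3)) = 1/(-30*(-3)) = 1/90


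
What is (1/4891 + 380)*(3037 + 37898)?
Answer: 76081013235/4891 ≈ 1.5555e+7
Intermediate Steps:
(1/4891 + 380)*(3037 + 37898) = (1/4891 + 380)*40935 = (1858581/4891)*40935 = 76081013235/4891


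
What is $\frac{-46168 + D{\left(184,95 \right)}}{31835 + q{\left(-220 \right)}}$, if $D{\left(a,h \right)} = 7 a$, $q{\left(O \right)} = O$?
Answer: $- \frac{8976}{6323} \approx -1.4196$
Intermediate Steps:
$\frac{-46168 + D{\left(184,95 \right)}}{31835 + q{\left(-220 \right)}} = \frac{-46168 + 7 \cdot 184}{31835 - 220} = \frac{-46168 + 1288}{31615} = \left(-44880\right) \frac{1}{31615} = - \frac{8976}{6323}$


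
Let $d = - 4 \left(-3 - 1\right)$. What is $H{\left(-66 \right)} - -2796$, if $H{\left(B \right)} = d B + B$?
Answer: $1674$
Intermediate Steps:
$d = 16$ ($d = \left(-4\right) \left(-4\right) = 16$)
$H{\left(B \right)} = 17 B$ ($H{\left(B \right)} = 16 B + B = 17 B$)
$H{\left(-66 \right)} - -2796 = 17 \left(-66\right) - -2796 = -1122 + 2796 = 1674$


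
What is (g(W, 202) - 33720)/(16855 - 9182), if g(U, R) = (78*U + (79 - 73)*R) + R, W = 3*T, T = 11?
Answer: -29732/7673 ≈ -3.8749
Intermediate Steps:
W = 33 (W = 3*11 = 33)
g(U, R) = 7*R + 78*U (g(U, R) = (78*U + 6*R) + R = (6*R + 78*U) + R = 7*R + 78*U)
(g(W, 202) - 33720)/(16855 - 9182) = ((7*202 + 78*33) - 33720)/(16855 - 9182) = ((1414 + 2574) - 33720)/7673 = (3988 - 33720)*(1/7673) = -29732*1/7673 = -29732/7673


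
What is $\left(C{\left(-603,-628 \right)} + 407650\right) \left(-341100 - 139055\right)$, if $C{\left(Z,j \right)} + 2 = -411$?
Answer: $-195536881735$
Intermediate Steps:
$C{\left(Z,j \right)} = -413$ ($C{\left(Z,j \right)} = -2 - 411 = -413$)
$\left(C{\left(-603,-628 \right)} + 407650\right) \left(-341100 - 139055\right) = \left(-413 + 407650\right) \left(-341100 - 139055\right) = 407237 \left(-480155\right) = -195536881735$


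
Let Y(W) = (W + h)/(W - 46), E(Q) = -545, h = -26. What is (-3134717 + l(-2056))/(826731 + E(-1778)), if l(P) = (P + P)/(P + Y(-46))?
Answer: -74088989007/19526906110 ≈ -3.7942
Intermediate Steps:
Y(W) = (-26 + W)/(-46 + W) (Y(W) = (W - 26)/(W - 46) = (-26 + W)/(-46 + W))
l(P) = 2*P/(18/23 + P) (l(P) = (P + P)/(P + (-26 - 46)/(-46 - 46)) = (2*P)/(P - 72/(-92)) = (2*P)/(P - 1/92*(-72)) = (2*P)/(P + 18/23) = (2*P)/(18/23 + P) = 2*P/(18/23 + P))
(-3134717 + l(-2056))/(826731 + E(-1778)) = (-3134717 + 46*(-2056)/(18 + 23*(-2056)))/(826731 - 545) = (-3134717 + 46*(-2056)/(18 - 47288))/826186 = (-3134717 + 46*(-2056)/(-47270))*(1/826186) = (-3134717 + 46*(-2056)*(-1/47270))*(1/826186) = (-3134717 + 47288/23635)*(1/826186) = -74088989007/23635*1/826186 = -74088989007/19526906110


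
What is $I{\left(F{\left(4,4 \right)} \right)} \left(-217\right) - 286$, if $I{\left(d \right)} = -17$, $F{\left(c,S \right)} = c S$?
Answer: $3403$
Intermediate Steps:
$F{\left(c,S \right)} = S c$
$I{\left(F{\left(4,4 \right)} \right)} \left(-217\right) - 286 = \left(-17\right) \left(-217\right) - 286 = 3689 - 286 = 3403$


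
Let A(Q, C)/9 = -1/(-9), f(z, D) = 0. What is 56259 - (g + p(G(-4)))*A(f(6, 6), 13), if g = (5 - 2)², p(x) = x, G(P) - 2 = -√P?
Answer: 56248 + 2*I ≈ 56248.0 + 2.0*I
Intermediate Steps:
G(P) = 2 - √P
g = 9 (g = 3² = 9)
A(Q, C) = 1 (A(Q, C) = 9*(-1/(-9)) = 9*(-1*(-⅑)) = 9*(⅑) = 1)
56259 - (g + p(G(-4)))*A(f(6, 6), 13) = 56259 - (9 + (2 - √(-4))) = 56259 - (9 + (2 - 2*I)) = 56259 - (11 - 2*I) = 56259 + (-11 + 2*I) = 56248 + 2*I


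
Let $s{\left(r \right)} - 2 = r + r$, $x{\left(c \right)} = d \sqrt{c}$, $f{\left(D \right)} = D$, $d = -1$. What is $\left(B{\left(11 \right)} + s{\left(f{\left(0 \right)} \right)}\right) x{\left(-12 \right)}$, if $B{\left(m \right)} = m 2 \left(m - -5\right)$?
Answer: $- 708 i \sqrt{3} \approx - 1226.3 i$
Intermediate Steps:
$x{\left(c \right)} = - \sqrt{c}$
$s{\left(r \right)} = 2 + 2 r$ ($s{\left(r \right)} = 2 + \left(r + r\right) = 2 + 2 r$)
$B{\left(m \right)} = 2 m \left(5 + m\right)$ ($B{\left(m \right)} = 2 m \left(m + 5\right) = 2 m \left(5 + m\right)$)
$\left(B{\left(11 \right)} + s{\left(f{\left(0 \right)} \right)}\right) x{\left(-12 \right)} = \left(2 \cdot 11 \left(5 + 11\right) + \left(2 + 2 \cdot 0\right)\right) \left(- \sqrt{-12}\right) = \left(2 \cdot 11 \cdot 16 + \left(2 + 0\right)\right) \left(- 2 i \sqrt{3}\right) = \left(352 + 2\right) \left(- 2 i \sqrt{3}\right) = 354 \left(- 2 i \sqrt{3}\right) = - 708 i \sqrt{3}$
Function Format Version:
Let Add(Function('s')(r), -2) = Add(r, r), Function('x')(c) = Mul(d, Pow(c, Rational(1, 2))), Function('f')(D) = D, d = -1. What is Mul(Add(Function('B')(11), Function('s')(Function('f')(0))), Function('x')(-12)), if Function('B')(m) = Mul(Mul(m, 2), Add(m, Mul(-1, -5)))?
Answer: Mul(-708, I, Pow(3, Rational(1, 2))) ≈ Mul(-1226.3, I)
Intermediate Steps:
Function('x')(c) = Mul(-1, Pow(c, Rational(1, 2)))
Function('s')(r) = Add(2, Mul(2, r)) (Function('s')(r) = Add(2, Add(r, r)) = Add(2, Mul(2, r)))
Function('B')(m) = Mul(2, m, Add(5, m)) (Function('B')(m) = Mul(Mul(2, m), Add(m, 5)) = Mul(Mul(2, m), Add(5, m)) = Mul(2, m, Add(5, m)))
Mul(Add(Function('B')(11), Function('s')(Function('f')(0))), Function('x')(-12)) = Mul(Add(Mul(2, 11, Add(5, 11)), Add(2, Mul(2, 0))), Mul(-1, Pow(-12, Rational(1, 2)))) = Mul(Add(Mul(2, 11, 16), Add(2, 0)), Mul(-1, Mul(2, I, Pow(3, Rational(1, 2))))) = Mul(Add(352, 2), Mul(-2, I, Pow(3, Rational(1, 2)))) = Mul(354, Mul(-2, I, Pow(3, Rational(1, 2)))) = Mul(-708, I, Pow(3, Rational(1, 2)))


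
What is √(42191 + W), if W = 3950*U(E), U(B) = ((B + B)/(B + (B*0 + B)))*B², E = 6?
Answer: √184391 ≈ 429.41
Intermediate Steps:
U(B) = B² (U(B) = ((2*B)/(B + (0 + B)))*B² = ((2*B)/(B + B))*B² = ((2*B)/((2*B)))*B² = ((2*B)*(1/(2*B)))*B² = 1*B² = B²)
W = 142200 (W = 3950*6² = 3950*36 = 142200)
√(42191 + W) = √(42191 + 142200) = √184391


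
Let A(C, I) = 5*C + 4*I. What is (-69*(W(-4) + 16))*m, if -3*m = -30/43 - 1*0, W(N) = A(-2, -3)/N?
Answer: -345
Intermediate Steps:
A(C, I) = 4*I + 5*C
W(N) = -22/N (W(N) = (4*(-3) + 5*(-2))/N = (-12 - 10)/N = -22/N)
m = 10/43 (m = -(-30/43 - 1*0)/3 = -(-30*1/43 + 0)/3 = -(-30/43 + 0)/3 = -1/3*(-30/43) = 10/43 ≈ 0.23256)
(-69*(W(-4) + 16))*m = -69*(-22/(-4) + 16)*(10/43) = -69*(-22*(-1/4) + 16)*(10/43) = -69*(11/2 + 16)*(10/43) = -69*43/2*(10/43) = -2967/2*10/43 = -345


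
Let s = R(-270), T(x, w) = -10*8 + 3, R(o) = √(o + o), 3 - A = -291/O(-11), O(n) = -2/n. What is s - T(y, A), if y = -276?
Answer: 77 + 6*I*√15 ≈ 77.0 + 23.238*I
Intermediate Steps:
A = 3207/2 (A = 3 - (-291)/((-2/(-11))) = 3 - (-291)/((-2*(-1/11))) = 3 - (-291)/2/11 = 3 - (-291)*11/2 = 3 - 1*(-3201/2) = 3 + 3201/2 = 3207/2 ≈ 1603.5)
R(o) = √2*√o (R(o) = √(2*o) = √2*√o)
T(x, w) = -77 (T(x, w) = -80 + 3 = -77)
s = 6*I*√15 (s = √2*√(-270) = √2*(3*I*√30) = 6*I*√15 ≈ 23.238*I)
s - T(y, A) = 6*I*√15 - 1*(-77) = 6*I*√15 + 77 = 77 + 6*I*√15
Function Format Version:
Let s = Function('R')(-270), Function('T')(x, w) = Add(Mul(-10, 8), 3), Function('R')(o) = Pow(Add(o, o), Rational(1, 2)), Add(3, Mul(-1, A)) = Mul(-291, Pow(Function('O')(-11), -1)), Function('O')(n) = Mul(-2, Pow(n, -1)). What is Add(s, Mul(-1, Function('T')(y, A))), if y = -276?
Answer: Add(77, Mul(6, I, Pow(15, Rational(1, 2)))) ≈ Add(77.000, Mul(23.238, I))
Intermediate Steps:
A = Rational(3207, 2) (A = Add(3, Mul(-1, Mul(-291, Pow(Mul(-2, Pow(-11, -1)), -1)))) = Add(3, Mul(-1, Mul(-291, Pow(Mul(-2, Rational(-1, 11)), -1)))) = Add(3, Mul(-1, Mul(-291, Pow(Rational(2, 11), -1)))) = Add(3, Mul(-1, Mul(-291, Rational(11, 2)))) = Add(3, Mul(-1, Rational(-3201, 2))) = Add(3, Rational(3201, 2)) = Rational(3207, 2) ≈ 1603.5)
Function('R')(o) = Mul(Pow(2, Rational(1, 2)), Pow(o, Rational(1, 2))) (Function('R')(o) = Pow(Mul(2, o), Rational(1, 2)) = Mul(Pow(2, Rational(1, 2)), Pow(o, Rational(1, 2))))
Function('T')(x, w) = -77 (Function('T')(x, w) = Add(-80, 3) = -77)
s = Mul(6, I, Pow(15, Rational(1, 2))) (s = Mul(Pow(2, Rational(1, 2)), Pow(-270, Rational(1, 2))) = Mul(Pow(2, Rational(1, 2)), Mul(3, I, Pow(30, Rational(1, 2)))) = Mul(6, I, Pow(15, Rational(1, 2))) ≈ Mul(23.238, I))
Add(s, Mul(-1, Function('T')(y, A))) = Add(Mul(6, I, Pow(15, Rational(1, 2))), Mul(-1, -77)) = Add(Mul(6, I, Pow(15, Rational(1, 2))), 77) = Add(77, Mul(6, I, Pow(15, Rational(1, 2))))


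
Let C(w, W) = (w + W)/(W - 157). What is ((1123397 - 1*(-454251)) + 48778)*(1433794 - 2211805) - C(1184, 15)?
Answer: -179683579252213/142 ≈ -1.2654e+12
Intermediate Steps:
C(w, W) = (W + w)/(-157 + W)
((1123397 - 1*(-454251)) + 48778)*(1433794 - 2211805) - C(1184, 15) = ((1123397 - 1*(-454251)) + 48778)*(1433794 - 2211805) - (15 + 1184)/(-157 + 15) = ((1123397 + 454251) + 48778)*(-778011) - 1199/(-142) = (1577648 + 48778)*(-778011) - (-1)*1199/142 = 1626426*(-778011) - 1*(-1199/142) = -1265377318686 + 1199/142 = -179683579252213/142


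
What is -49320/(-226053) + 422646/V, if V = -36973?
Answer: -10412987542/928650841 ≈ -11.213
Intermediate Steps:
-49320/(-226053) + 422646/V = -49320/(-226053) + 422646/(-36973) = -49320*(-1/226053) + 422646*(-1/36973) = 5480/25117 - 422646/36973 = -10412987542/928650841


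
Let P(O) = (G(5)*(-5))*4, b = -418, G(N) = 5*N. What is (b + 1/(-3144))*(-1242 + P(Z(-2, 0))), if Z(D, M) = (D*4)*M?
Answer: 1144662103/1572 ≈ 7.2816e+5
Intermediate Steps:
Z(D, M) = 4*D*M (Z(D, M) = (4*D)*M = 4*D*M)
P(O) = -500 (P(O) = ((5*5)*(-5))*4 = (25*(-5))*4 = -125*4 = -500)
(b + 1/(-3144))*(-1242 + P(Z(-2, 0))) = (-418 + 1/(-3144))*(-1242 - 500) = (-418 - 1/3144)*(-1742) = -1314193/3144*(-1742) = 1144662103/1572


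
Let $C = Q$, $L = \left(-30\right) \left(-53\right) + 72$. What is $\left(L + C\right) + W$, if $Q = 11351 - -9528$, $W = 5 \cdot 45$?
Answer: $22766$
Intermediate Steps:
$W = 225$
$L = 1662$ ($L = 1590 + 72 = 1662$)
$Q = 20879$ ($Q = 11351 + 9528 = 20879$)
$C = 20879$
$\left(L + C\right) + W = \left(1662 + 20879\right) + 225 = 22541 + 225 = 22766$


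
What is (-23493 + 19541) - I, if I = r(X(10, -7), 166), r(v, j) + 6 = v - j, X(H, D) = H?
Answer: -3790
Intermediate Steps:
r(v, j) = -6 + v - j (r(v, j) = -6 + (v - j) = -6 + v - j)
I = -162 (I = -6 + 10 - 1*166 = -6 + 10 - 166 = -162)
(-23493 + 19541) - I = (-23493 + 19541) - 1*(-162) = -3952 + 162 = -3790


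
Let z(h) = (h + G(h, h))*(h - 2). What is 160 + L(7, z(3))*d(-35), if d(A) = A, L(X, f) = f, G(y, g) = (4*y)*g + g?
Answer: -1310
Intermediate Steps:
G(y, g) = g + 4*g*y (G(y, g) = 4*g*y + g = g + 4*g*y)
z(h) = (-2 + h)*(h + h*(1 + 4*h)) (z(h) = (h + h*(1 + 4*h))*(h - 2) = (h + h*(1 + 4*h))*(-2 + h) = (-2 + h)*(h + h*(1 + 4*h)))
160 + L(7, z(3))*d(-35) = 160 + (3*(-4 - 7*3 + 3*(1 + 4*3)))*(-35) = 160 + (3*(-4 - 21 + 3*(1 + 12)))*(-35) = 160 + (3*(-4 - 21 + 3*13))*(-35) = 160 + (3*(-4 - 21 + 39))*(-35) = 160 + (3*14)*(-35) = 160 + 42*(-35) = 160 - 1470 = -1310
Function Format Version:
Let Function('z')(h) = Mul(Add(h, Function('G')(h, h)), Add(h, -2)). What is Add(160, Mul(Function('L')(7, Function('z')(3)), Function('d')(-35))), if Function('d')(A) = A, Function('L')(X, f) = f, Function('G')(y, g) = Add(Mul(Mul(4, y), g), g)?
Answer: -1310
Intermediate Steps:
Function('G')(y, g) = Add(g, Mul(4, g, y)) (Function('G')(y, g) = Add(Mul(4, g, y), g) = Add(g, Mul(4, g, y)))
Function('z')(h) = Mul(Add(-2, h), Add(h, Mul(h, Add(1, Mul(4, h))))) (Function('z')(h) = Mul(Add(h, Mul(h, Add(1, Mul(4, h)))), Add(h, -2)) = Mul(Add(h, Mul(h, Add(1, Mul(4, h)))), Add(-2, h)) = Mul(Add(-2, h), Add(h, Mul(h, Add(1, Mul(4, h))))))
Add(160, Mul(Function('L')(7, Function('z')(3)), Function('d')(-35))) = Add(160, Mul(Mul(3, Add(-4, Mul(-7, 3), Mul(3, Add(1, Mul(4, 3))))), -35)) = Add(160, Mul(Mul(3, Add(-4, -21, Mul(3, Add(1, 12)))), -35)) = Add(160, Mul(Mul(3, Add(-4, -21, Mul(3, 13))), -35)) = Add(160, Mul(Mul(3, Add(-4, -21, 39)), -35)) = Add(160, Mul(Mul(3, 14), -35)) = Add(160, Mul(42, -35)) = Add(160, -1470) = -1310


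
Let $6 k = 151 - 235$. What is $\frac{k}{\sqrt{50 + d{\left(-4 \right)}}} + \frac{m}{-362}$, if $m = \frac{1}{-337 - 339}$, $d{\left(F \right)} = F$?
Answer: $\frac{1}{244712} - \frac{7 \sqrt{46}}{23} \approx -2.0642$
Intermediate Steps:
$m = - \frac{1}{676}$ ($m = \frac{1}{-676} = - \frac{1}{676} \approx -0.0014793$)
$k = -14$ ($k = \frac{151 - 235}{6} = \frac{1}{6} \left(-84\right) = -14$)
$\frac{k}{\sqrt{50 + d{\left(-4 \right)}}} + \frac{m}{-362} = - \frac{14}{\sqrt{50 - 4}} - \frac{1}{676 \left(-362\right)} = - \frac{14}{\sqrt{46}} - - \frac{1}{244712} = - 14 \frac{\sqrt{46}}{46} + \frac{1}{244712} = - \frac{7 \sqrt{46}}{23} + \frac{1}{244712} = \frac{1}{244712} - \frac{7 \sqrt{46}}{23}$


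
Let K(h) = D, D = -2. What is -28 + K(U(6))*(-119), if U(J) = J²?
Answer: 210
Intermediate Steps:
K(h) = -2
-28 + K(U(6))*(-119) = -28 - 2*(-119) = -28 + 238 = 210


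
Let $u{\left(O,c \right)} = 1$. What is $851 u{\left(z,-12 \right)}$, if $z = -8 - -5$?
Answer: $851$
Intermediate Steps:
$z = -3$ ($z = -8 + 5 = -3$)
$851 u{\left(z,-12 \right)} = 851 \cdot 1 = 851$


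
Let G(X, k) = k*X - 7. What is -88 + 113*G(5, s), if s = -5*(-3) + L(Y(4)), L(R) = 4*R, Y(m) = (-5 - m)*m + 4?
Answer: -64724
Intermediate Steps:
Y(m) = 4 + m*(-5 - m) (Y(m) = m*(-5 - m) + 4 = 4 + m*(-5 - m))
s = -113 (s = -5*(-3) + 4*(4 - 1*4² - 5*4) = 15 + 4*(4 - 1*16 - 20) = 15 + 4*(4 - 16 - 20) = 15 + 4*(-32) = 15 - 128 = -113)
G(X, k) = -7 + X*k (G(X, k) = X*k - 7 = -7 + X*k)
-88 + 113*G(5, s) = -88 + 113*(-7 + 5*(-113)) = -88 + 113*(-7 - 565) = -88 + 113*(-572) = -88 - 64636 = -64724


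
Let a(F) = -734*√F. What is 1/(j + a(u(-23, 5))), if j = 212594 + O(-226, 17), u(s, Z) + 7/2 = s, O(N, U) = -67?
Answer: 212527/45182002763 + 367*I*√106/45182002763 ≈ 4.7038e-6 + 8.3628e-8*I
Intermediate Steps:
u(s, Z) = -7/2 + s
j = 212527 (j = 212594 - 67 = 212527)
1/(j + a(u(-23, 5))) = 1/(212527 - 734*√(-7/2 - 23)) = 1/(212527 - 367*I*√106)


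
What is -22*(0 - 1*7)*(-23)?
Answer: -3542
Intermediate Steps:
-22*(0 - 1*7)*(-23) = -22*(0 - 7)*(-23) = -22*(-7)*(-23) = 154*(-23) = -3542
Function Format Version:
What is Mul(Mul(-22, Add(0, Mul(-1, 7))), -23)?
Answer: -3542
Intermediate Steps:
Mul(Mul(-22, Add(0, Mul(-1, 7))), -23) = Mul(Mul(-22, Add(0, -7)), -23) = Mul(Mul(-22, -7), -23) = Mul(154, -23) = -3542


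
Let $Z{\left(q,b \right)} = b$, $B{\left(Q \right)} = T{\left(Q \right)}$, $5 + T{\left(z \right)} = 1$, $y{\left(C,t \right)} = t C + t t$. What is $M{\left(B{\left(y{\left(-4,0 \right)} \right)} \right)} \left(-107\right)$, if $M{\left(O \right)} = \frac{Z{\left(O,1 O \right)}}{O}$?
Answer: $-107$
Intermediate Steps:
$y{\left(C,t \right)} = t^{2} + C t$ ($y{\left(C,t \right)} = C t + t^{2} = t^{2} + C t$)
$T{\left(z \right)} = -4$ ($T{\left(z \right)} = -5 + 1 = -4$)
$B{\left(Q \right)} = -4$
$M{\left(O \right)} = 1$ ($M{\left(O \right)} = \frac{1 O}{O} = \frac{O}{O} = 1$)
$M{\left(B{\left(y{\left(-4,0 \right)} \right)} \right)} \left(-107\right) = 1 \left(-107\right) = -107$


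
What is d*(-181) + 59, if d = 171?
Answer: -30892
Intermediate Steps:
d*(-181) + 59 = 171*(-181) + 59 = -30951 + 59 = -30892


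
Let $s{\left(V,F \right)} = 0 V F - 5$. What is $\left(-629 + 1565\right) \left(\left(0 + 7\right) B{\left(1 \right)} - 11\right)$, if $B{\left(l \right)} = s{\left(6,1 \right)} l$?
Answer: $-43056$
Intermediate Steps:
$s{\left(V,F \right)} = -5$ ($s{\left(V,F \right)} = 0 F - 5 = 0 - 5 = -5$)
$B{\left(l \right)} = - 5 l$
$\left(-629 + 1565\right) \left(\left(0 + 7\right) B{\left(1 \right)} - 11\right) = \left(-629 + 1565\right) \left(\left(0 + 7\right) \left(\left(-5\right) 1\right) - 11\right) = 936 \left(7 \left(-5\right) - 11\right) = 936 \left(-35 - 11\right) = 936 \left(-46\right) = -43056$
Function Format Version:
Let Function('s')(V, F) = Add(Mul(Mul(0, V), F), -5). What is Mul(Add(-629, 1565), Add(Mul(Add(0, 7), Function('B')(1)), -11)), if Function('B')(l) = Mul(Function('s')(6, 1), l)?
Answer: -43056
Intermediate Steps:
Function('s')(V, F) = -5 (Function('s')(V, F) = Add(Mul(0, F), -5) = Add(0, -5) = -5)
Function('B')(l) = Mul(-5, l)
Mul(Add(-629, 1565), Add(Mul(Add(0, 7), Function('B')(1)), -11)) = Mul(Add(-629, 1565), Add(Mul(Add(0, 7), Mul(-5, 1)), -11)) = Mul(936, Add(Mul(7, -5), -11)) = Mul(936, Add(-35, -11)) = Mul(936, -46) = -43056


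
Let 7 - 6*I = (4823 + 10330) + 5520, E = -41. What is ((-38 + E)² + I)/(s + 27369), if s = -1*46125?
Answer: -4195/28134 ≈ -0.14911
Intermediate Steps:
s = -46125
I = -10333/3 (I = 7/6 - ((4823 + 10330) + 5520)/6 = 7/6 - (15153 + 5520)/6 = 7/6 - ⅙*20673 = 7/6 - 6891/2 = -10333/3 ≈ -3444.3)
((-38 + E)² + I)/(s + 27369) = ((-38 - 41)² - 10333/3)/(-46125 + 27369) = ((-79)² - 10333/3)/(-18756) = (6241 - 10333/3)*(-1/18756) = (8390/3)*(-1/18756) = -4195/28134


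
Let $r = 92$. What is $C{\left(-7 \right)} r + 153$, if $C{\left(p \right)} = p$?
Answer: $-491$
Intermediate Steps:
$C{\left(-7 \right)} r + 153 = \left(-7\right) 92 + 153 = -644 + 153 = -491$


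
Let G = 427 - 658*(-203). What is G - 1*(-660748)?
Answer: 794749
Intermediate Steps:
G = 134001 (G = 427 + 133574 = 134001)
G - 1*(-660748) = 134001 - 1*(-660748) = 134001 + 660748 = 794749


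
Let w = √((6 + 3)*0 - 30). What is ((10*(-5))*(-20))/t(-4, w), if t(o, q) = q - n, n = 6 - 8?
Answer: 1000/17 - 500*I*√30/17 ≈ 58.824 - 161.09*I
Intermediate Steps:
n = -2
w = I*√30 (w = √(9*0 - 30) = √(0 - 30) = √(-30) = I*√30 ≈ 5.4772*I)
t(o, q) = 2 + q (t(o, q) = q - 1*(-2) = q + 2 = 2 + q)
((10*(-5))*(-20))/t(-4, w) = ((10*(-5))*(-20))/(2 + I*√30) = (-50*(-20))/(2 + I*√30) = 1000/(2 + I*√30)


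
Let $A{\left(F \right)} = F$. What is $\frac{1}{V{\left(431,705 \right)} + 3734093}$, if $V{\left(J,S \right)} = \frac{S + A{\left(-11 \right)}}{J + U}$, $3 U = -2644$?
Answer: $\frac{1351}{5044757561} \approx 2.678 \cdot 10^{-7}$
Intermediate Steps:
$U = - \frac{2644}{3}$ ($U = \frac{1}{3} \left(-2644\right) = - \frac{2644}{3} \approx -881.33$)
$V{\left(J,S \right)} = \frac{-11 + S}{- \frac{2644}{3} + J}$ ($V{\left(J,S \right)} = \frac{S - 11}{J - \frac{2644}{3}} = \frac{-11 + S}{- \frac{2644}{3} + J}$)
$\frac{1}{V{\left(431,705 \right)} + 3734093} = \frac{1}{\frac{3 \left(-11 + 705\right)}{-2644 + 3 \cdot 431} + 3734093} = \frac{1}{3 \frac{1}{-2644 + 1293} \cdot 694 + 3734093} = \frac{1}{3 \frac{1}{-1351} \cdot 694 + 3734093} = \frac{1}{3 \left(- \frac{1}{1351}\right) 694 + 3734093} = \frac{1}{- \frac{2082}{1351} + 3734093} = \frac{1}{\frac{5044757561}{1351}} = \frac{1351}{5044757561}$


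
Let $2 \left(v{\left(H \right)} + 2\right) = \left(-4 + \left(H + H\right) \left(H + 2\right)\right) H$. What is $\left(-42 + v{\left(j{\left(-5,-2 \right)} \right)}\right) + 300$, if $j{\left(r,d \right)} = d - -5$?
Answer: $295$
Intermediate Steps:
$j{\left(r,d \right)} = 5 + d$ ($j{\left(r,d \right)} = d + 5 = 5 + d$)
$v{\left(H \right)} = -2 + \frac{H \left(-4 + 2 H \left(2 + H\right)\right)}{2}$ ($v{\left(H \right)} = -2 + \frac{\left(-4 + \left(H + H\right) \left(H + 2\right)\right) H}{2} = -2 + \frac{\left(-4 + 2 H \left(2 + H\right)\right) H}{2} = -2 + \frac{H \left(-4 + 2 H \left(2 + H\right)\right)}{2}$)
$\left(-42 + v{\left(j{\left(-5,-2 \right)} \right)}\right) + 300 = \left(-42 - \left(2 - \left(5 - 2\right)^{3} - 2 \left(5 - 2\right)^{2} + 2 \left(5 - 2\right)\right)\right) + 300 = \left(-42 + \left(-2 + 3^{3} - 6 + 2 \cdot 3^{2}\right)\right) + 300 = \left(-42 + \left(-2 + 27 - 6 + 2 \cdot 9\right)\right) + 300 = \left(-42 + \left(-2 + 27 - 6 + 18\right)\right) + 300 = \left(-42 + 37\right) + 300 = -5 + 300 = 295$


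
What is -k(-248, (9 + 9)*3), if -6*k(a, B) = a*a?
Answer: 30752/3 ≈ 10251.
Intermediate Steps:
k(a, B) = -a²/6 (k(a, B) = -a*a/6 = -a²/6)
-k(-248, (9 + 9)*3) = -(-1)*(-248)²/6 = -(-1)*61504/6 = -1*(-30752/3) = 30752/3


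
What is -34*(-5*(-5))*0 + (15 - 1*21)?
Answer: -6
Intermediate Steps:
-34*(-5*(-5))*0 + (15 - 1*21) = -850*0 + (15 - 21) = -34*0 - 6 = 0 - 6 = -6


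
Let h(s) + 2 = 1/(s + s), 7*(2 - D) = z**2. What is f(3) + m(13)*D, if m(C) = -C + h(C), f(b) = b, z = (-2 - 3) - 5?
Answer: 17000/91 ≈ 186.81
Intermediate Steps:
z = -10 (z = -5 - 5 = -10)
D = -86/7 (D = 2 - 1/7*(-10)**2 = 2 - 1/7*100 = 2 - 100/7 = -86/7 ≈ -12.286)
h(s) = -2 + 1/(2*s) (h(s) = -2 + 1/(s + s) = -2 + 1/(2*s))
m(C) = -2 + 1/(2*C) - C (m(C) = -C + (-2 + 1/(2*C)) = -2 + 1/(2*C) - C)
f(3) + m(13)*D = 3 + (-2 + (1/2)/13 - 1*13)*(-86/7) = 3 + (-2 + (1/2)*(1/13) - 13)*(-86/7) = 3 + (-2 + 1/26 - 13)*(-86/7) = 3 - 389/26*(-86/7) = 3 + 16727/91 = 17000/91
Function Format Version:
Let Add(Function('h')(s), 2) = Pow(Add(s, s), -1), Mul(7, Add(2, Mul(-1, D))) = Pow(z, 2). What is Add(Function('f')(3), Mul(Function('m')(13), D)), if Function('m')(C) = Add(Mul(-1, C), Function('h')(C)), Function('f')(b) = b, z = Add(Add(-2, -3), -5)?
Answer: Rational(17000, 91) ≈ 186.81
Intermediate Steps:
z = -10 (z = Add(-5, -5) = -10)
D = Rational(-86, 7) (D = Add(2, Mul(Rational(-1, 7), Pow(-10, 2))) = Add(2, Mul(Rational(-1, 7), 100)) = Add(2, Rational(-100, 7)) = Rational(-86, 7) ≈ -12.286)
Function('h')(s) = Add(-2, Mul(Rational(1, 2), Pow(s, -1))) (Function('h')(s) = Add(-2, Pow(Add(s, s), -1)) = Add(-2, Pow(Mul(2, s), -1)) = Add(-2, Mul(Rational(1, 2), Pow(s, -1))))
Function('m')(C) = Add(-2, Mul(Rational(1, 2), Pow(C, -1)), Mul(-1, C)) (Function('m')(C) = Add(Mul(-1, C), Add(-2, Mul(Rational(1, 2), Pow(C, -1)))) = Add(-2, Mul(Rational(1, 2), Pow(C, -1)), Mul(-1, C)))
Add(Function('f')(3), Mul(Function('m')(13), D)) = Add(3, Mul(Add(-2, Mul(Rational(1, 2), Pow(13, -1)), Mul(-1, 13)), Rational(-86, 7))) = Add(3, Mul(Add(-2, Mul(Rational(1, 2), Rational(1, 13)), -13), Rational(-86, 7))) = Add(3, Mul(Add(-2, Rational(1, 26), -13), Rational(-86, 7))) = Add(3, Mul(Rational(-389, 26), Rational(-86, 7))) = Add(3, Rational(16727, 91)) = Rational(17000, 91)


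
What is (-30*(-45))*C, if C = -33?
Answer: -44550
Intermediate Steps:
(-30*(-45))*C = -30*(-45)*(-33) = 1350*(-33) = -44550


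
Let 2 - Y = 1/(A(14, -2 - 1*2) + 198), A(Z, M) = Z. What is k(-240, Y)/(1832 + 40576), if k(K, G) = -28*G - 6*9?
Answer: -647/249736 ≈ -0.0025907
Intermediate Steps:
Y = 423/212 (Y = 2 - 1/(14 + 198) = 2 - 1/212 = 423/212 ≈ 1.9953)
k(K, G) = -54 - 28*G (k(K, G) = -28*G - 54 = -54 - 28*G)
k(-240, Y)/(1832 + 40576) = (-54 - 28*423/212)/(1832 + 40576) = (-54 - 2961/53)/42408 = -5823/53*1/42408 = -647/249736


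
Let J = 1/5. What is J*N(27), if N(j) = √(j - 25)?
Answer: √2/5 ≈ 0.28284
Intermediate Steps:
J = ⅕ ≈ 0.20000
N(j) = √(-25 + j)
J*N(27) = √(-25 + 27)/5 = √2/5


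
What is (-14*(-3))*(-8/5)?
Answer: -336/5 ≈ -67.200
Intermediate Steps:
(-14*(-3))*(-8/5) = 42*(-8*1/5) = 42*(-8/5) = -336/5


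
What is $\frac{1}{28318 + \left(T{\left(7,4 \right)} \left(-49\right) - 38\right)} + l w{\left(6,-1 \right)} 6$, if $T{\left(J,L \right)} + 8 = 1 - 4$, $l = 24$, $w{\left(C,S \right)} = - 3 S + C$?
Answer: $\frac{37349425}{28819} \approx 1296.0$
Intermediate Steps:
$w{\left(C,S \right)} = C - 3 S$
$T{\left(J,L \right)} = -11$ ($T{\left(J,L \right)} = -8 + \left(1 - 4\right) = -8 - 3 = -11$)
$\frac{1}{28318 + \left(T{\left(7,4 \right)} \left(-49\right) - 38\right)} + l w{\left(6,-1 \right)} 6 = \frac{1}{28318 - -501} + 24 \left(6 - -3\right) 6 = \frac{1}{28318 + \left(539 - 38\right)} + 24 \left(6 + 3\right) 6 = \frac{1}{28318 + 501} + 24 \cdot 9 \cdot 6 = \frac{1}{28819} + 216 \cdot 6 = \frac{1}{28819} + 1296 = \frac{37349425}{28819}$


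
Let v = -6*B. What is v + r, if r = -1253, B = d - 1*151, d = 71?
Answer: -773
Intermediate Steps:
B = -80 (B = 71 - 1*151 = 71 - 151 = -80)
v = 480 (v = -6*(-80) = 480)
v + r = 480 - 1253 = -773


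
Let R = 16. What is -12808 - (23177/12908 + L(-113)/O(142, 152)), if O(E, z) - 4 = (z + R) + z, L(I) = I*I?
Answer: -479802203/37341 ≈ -12849.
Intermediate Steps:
L(I) = I²
O(E, z) = 20 + 2*z (O(E, z) = 4 + ((z + 16) + z) = 4 + ((16 + z) + z) = 4 + (16 + 2*z) = 20 + 2*z)
-12808 - (23177/12908 + L(-113)/O(142, 152)) = -12808 - (23177/12908 + (-113)²/(20 + 2*152)) = -12808 - (23177*(1/12908) + 12769/(20 + 304)) = -12808 - (3311/1844 + 12769/324) = -12808 - 1*1538675/37341 = -12808 - 1538675/37341 = -479802203/37341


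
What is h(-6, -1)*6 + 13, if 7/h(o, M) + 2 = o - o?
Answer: -8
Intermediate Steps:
h(o, M) = -7/2 (h(o, M) = 7/(-2 + (o - o)) = 7/(-2 + 0) = 7/(-2) = 7*(-1/2) = -7/2)
h(-6, -1)*6 + 13 = -7/2*6 + 13 = -21 + 13 = -8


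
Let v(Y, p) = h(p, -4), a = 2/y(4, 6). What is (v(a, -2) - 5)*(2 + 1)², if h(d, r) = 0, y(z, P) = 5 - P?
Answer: -45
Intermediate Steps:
a = -2 (a = 2/(5 - 1*6) = 2/(5 - 6) = 2/(-1) = 2*(-1) = -2)
v(Y, p) = 0
(v(a, -2) - 5)*(2 + 1)² = (0 - 5)*(2 + 1)² = -5*3² = -5*9 = -45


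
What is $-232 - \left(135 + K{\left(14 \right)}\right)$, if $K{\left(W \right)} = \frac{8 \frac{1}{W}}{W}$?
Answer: $- \frac{17985}{49} \approx -367.04$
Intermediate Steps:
$K{\left(W \right)} = \frac{8}{W^{2}}$
$-232 - \left(135 + K{\left(14 \right)}\right) = -232 - \left(135 + \frac{8}{196}\right) = -232 - \left(135 + 8 \cdot \frac{1}{196}\right) = -232 - \frac{6617}{49} = - \frac{17985}{49}$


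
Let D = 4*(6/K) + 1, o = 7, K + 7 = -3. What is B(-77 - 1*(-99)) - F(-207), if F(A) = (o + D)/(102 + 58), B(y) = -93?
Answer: -18607/200 ≈ -93.035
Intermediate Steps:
K = -10 (K = -7 - 3 = -10)
D = -7/5 (D = 4*(6/(-10)) + 1 = 4*(6*(-1/10)) + 1 = 4*(-3/5) + 1 = -12/5 + 1 = -7/5 ≈ -1.4000)
F(A) = 7/200 (F(A) = (7 - 7/5)/(102 + 58) = (28/5)/160 = (28/5)*(1/160) = 7/200)
B(-77 - 1*(-99)) - F(-207) = -93 - 1*7/200 = -93 - 7/200 = -18607/200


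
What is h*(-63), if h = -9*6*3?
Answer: 10206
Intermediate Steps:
h = -162 (h = -54*3 = -162)
h*(-63) = -162*(-63) = 10206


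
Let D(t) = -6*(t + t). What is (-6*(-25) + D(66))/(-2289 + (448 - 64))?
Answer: 214/635 ≈ 0.33701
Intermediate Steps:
D(t) = -12*t
(-6*(-25) + D(66))/(-2289 + (448 - 64)) = (-6*(-25) - 12*66)/(-2289 + (448 - 64)) = (150 - 792)/(-2289 + 384) = -642/(-1905) = -642*(-1/1905) = 214/635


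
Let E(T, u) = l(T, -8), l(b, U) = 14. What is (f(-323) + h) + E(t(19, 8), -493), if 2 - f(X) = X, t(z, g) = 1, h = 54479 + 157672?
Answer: 212490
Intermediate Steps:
h = 212151
E(T, u) = 14
f(X) = 2 - X
(f(-323) + h) + E(t(19, 8), -493) = ((2 - 1*(-323)) + 212151) + 14 = ((2 + 323) + 212151) + 14 = (325 + 212151) + 14 = 212476 + 14 = 212490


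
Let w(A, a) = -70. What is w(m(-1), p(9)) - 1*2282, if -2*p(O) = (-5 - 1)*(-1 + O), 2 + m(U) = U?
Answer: -2352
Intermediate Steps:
m(U) = -2 + U
p(O) = -3 + 3*O (p(O) = -(-5 - 1)*(-1 + O)/2 = -(-3)*(-1 + O) = -(6 - 6*O)/2 = -3 + 3*O)
w(m(-1), p(9)) - 1*2282 = -70 - 1*2282 = -70 - 2282 = -2352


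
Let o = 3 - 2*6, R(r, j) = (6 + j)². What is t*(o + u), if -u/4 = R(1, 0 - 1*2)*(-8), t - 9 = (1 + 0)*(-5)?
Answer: 2012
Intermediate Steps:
t = 4 (t = 9 + (1 + 0)*(-5) = 9 + 1*(-5) = 9 - 5 = 4)
o = -9 (o = 3 - 12 = -9)
u = 512 (u = -4*(6 + (0 - 1*2))²*(-8) = -4*(6 + (0 - 2))²*(-8) = -4*(6 - 2)²*(-8) = -4*4²*(-8) = -64*(-8) = -4*(-128) = 512)
t*(o + u) = 4*(-9 + 512) = 4*503 = 2012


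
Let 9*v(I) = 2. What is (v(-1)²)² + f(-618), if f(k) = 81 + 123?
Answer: 1338460/6561 ≈ 204.00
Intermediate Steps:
f(k) = 204
v(I) = 2/9 (v(I) = (⅑)*2 = 2/9)
(v(-1)²)² + f(-618) = ((2/9)²)² + 204 = (4/81)² + 204 = 16/6561 + 204 = 1338460/6561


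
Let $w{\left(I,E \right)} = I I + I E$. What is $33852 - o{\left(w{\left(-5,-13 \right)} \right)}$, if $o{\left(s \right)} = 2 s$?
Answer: $33672$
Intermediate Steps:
$w{\left(I,E \right)} = I^{2} + E I$
$33852 - o{\left(w{\left(-5,-13 \right)} \right)} = 33852 - 2 \left(- 5 \left(-13 - 5\right)\right) = 33852 - 2 \left(\left(-5\right) \left(-18\right)\right) = 33852 - 2 \cdot 90 = 33852 - 180 = 33672$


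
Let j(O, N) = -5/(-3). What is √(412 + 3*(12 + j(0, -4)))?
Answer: √453 ≈ 21.284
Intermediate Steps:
j(O, N) = 5/3 (j(O, N) = -5*(-⅓) = 5/3)
√(412 + 3*(12 + j(0, -4))) = √(412 + 3*(12 + 5/3)) = √(412 + 3*(41/3)) = √(412 + 41) = √453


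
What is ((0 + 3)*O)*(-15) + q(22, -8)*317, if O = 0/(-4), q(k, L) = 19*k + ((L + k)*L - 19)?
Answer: 90979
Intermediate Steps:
q(k, L) = -19 + 19*k + L*(L + k) (q(k, L) = 19*k + (L*(L + k) - 19) = 19*k + (-19 + L*(L + k)) = -19 + 19*k + L*(L + k))
O = 0 (O = 0*(-¼) = 0)
((0 + 3)*O)*(-15) + q(22, -8)*317 = ((0 + 3)*0)*(-15) + (-19 + (-8)² + 19*22 - 8*22)*317 = (3*0)*(-15) + (-19 + 64 + 418 - 176)*317 = 0*(-15) + 287*317 = 0 + 90979 = 90979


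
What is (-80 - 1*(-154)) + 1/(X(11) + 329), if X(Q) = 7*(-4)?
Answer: 22275/301 ≈ 74.003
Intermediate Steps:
X(Q) = -28
(-80 - 1*(-154)) + 1/(X(11) + 329) = (-80 - 1*(-154)) + 1/(-28 + 329) = (-80 + 154) + 1/301 = 74 + 1/301 = 22275/301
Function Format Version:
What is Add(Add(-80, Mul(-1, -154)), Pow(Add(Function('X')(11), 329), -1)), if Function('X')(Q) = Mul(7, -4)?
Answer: Rational(22275, 301) ≈ 74.003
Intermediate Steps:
Function('X')(Q) = -28
Add(Add(-80, Mul(-1, -154)), Pow(Add(Function('X')(11), 329), -1)) = Add(Add(-80, Mul(-1, -154)), Pow(Add(-28, 329), -1)) = Add(Add(-80, 154), Pow(301, -1)) = Add(74, Rational(1, 301)) = Rational(22275, 301)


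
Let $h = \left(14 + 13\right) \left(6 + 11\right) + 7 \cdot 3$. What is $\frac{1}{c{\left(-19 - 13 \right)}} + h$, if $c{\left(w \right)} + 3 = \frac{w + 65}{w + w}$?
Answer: $\frac{107936}{225} \approx 479.72$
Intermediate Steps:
$c{\left(w \right)} = -3 + \frac{65 + w}{2 w}$ ($c{\left(w \right)} = -3 + \frac{w + 65}{w + w} = -3 + \frac{65 + w}{2 w}$)
$h = 480$ ($h = 27 \cdot 17 + 21 = 459 + 21 = 480$)
$\frac{1}{c{\left(-19 - 13 \right)}} + h = \frac{1}{\frac{5}{2} \frac{1}{-19 - 13} \left(13 - \left(-19 - 13\right)\right)} + 480 = \frac{1}{\frac{5}{2} \frac{1}{-32} \left(13 - -32\right)} + 480 = \frac{1}{\frac{5}{2} \left(- \frac{1}{32}\right) \left(13 + 32\right)} + 480 = \frac{1}{\frac{5}{2} \left(- \frac{1}{32}\right) 45} + 480 = \frac{1}{- \frac{225}{64}} + 480 = - \frac{64}{225} + 480 = \frac{107936}{225}$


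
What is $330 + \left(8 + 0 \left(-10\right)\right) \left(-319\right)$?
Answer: $-2222$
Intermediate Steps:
$330 + \left(8 + 0 \left(-10\right)\right) \left(-319\right) = 330 + \left(8 + 0\right) \left(-319\right) = 330 + 8 \left(-319\right) = 330 - 2552 = -2222$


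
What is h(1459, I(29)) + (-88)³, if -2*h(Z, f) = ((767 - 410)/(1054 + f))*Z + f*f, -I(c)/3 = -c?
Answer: -111734014/163 ≈ -6.8549e+5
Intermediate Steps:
I(c) = 3*c (I(c) = -(-3)*c = 3*c)
h(Z, f) = -f²/2 - 357*Z/(2*(1054 + f)) (h(Z, f) = -(((767 - 410)/(1054 + f))*Z + f*f)/2 = -((357/(1054 + f))*Z + f²)/2 = -(357*Z/(1054 + f) + f²)/2 = -(f² + 357*Z/(1054 + f))/2 = -f²/2 - 357*Z/(2*(1054 + f)))
h(1459, I(29)) + (-88)³ = (-(3*29)³ - 1054*(3*29)² - 357*1459)/(2*(1054 + 3*29)) + (-88)³ = (-1*87³ - 1054*87² - 520863)/(2*(1054 + 87)) - 681472 = (½)*(-1*658503 - 1054*7569 - 520863)/1141 - 681472 = (½)*(1/1141)*(-658503 - 7977726 - 520863) - 681472 = (½)*(1/1141)*(-9157092) - 681472 = -654078/163 - 681472 = -111734014/163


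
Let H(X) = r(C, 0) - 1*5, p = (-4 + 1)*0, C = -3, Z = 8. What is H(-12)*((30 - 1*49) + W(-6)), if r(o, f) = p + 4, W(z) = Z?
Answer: 11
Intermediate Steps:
p = 0 (p = -3*0 = 0)
W(z) = 8
r(o, f) = 4 (r(o, f) = 0 + 4 = 4)
H(X) = -1 (H(X) = 4 - 1*5 = 4 - 5 = -1)
H(-12)*((30 - 1*49) + W(-6)) = -((30 - 1*49) + 8) = -((30 - 49) + 8) = -(-19 + 8) = -1*(-11) = 11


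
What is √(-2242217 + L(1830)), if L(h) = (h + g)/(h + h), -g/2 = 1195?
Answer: I*√75089610237/183 ≈ 1497.4*I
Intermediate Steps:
g = -2390 (g = -2*1195 = -2390)
L(h) = (-2390 + h)/(2*h) (L(h) = (h - 2390)/(h + h) = (-2390 + h)/((2*h)) = (-2390 + h)*(1/(2*h)) = (-2390 + h)/(2*h))
√(-2242217 + L(1830)) = √(-2242217 + (½)*(-2390 + 1830)/1830) = √(-2242217 + (½)*(1/1830)*(-560)) = √(-2242217 - 28/183) = √(-410325739/183) = I*√75089610237/183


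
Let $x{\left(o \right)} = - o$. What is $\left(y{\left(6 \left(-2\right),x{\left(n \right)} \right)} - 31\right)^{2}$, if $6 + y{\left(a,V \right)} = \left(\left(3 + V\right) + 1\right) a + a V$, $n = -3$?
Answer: $24649$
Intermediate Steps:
$y{\left(a,V \right)} = -6 + V a + a \left(4 + V\right)$ ($y{\left(a,V \right)} = -6 + \left(\left(\left(3 + V\right) + 1\right) a + a V\right) = -6 + \left(\left(4 + V\right) a + V a\right) = -6 + \left(a \left(4 + V\right) + V a\right) = -6 + \left(V a + a \left(4 + V\right)\right) = -6 + V a + a \left(4 + V\right)$)
$\left(y{\left(6 \left(-2\right),x{\left(n \right)} \right)} - 31\right)^{2} = \left(\left(-6 + 4 \cdot 6 \left(-2\right) + 2 \left(\left(-1\right) \left(-3\right)\right) 6 \left(-2\right)\right) - 31\right)^{2} = \left(\left(-6 + 4 \left(-12\right) + 2 \cdot 3 \left(-12\right)\right) - 31\right)^{2} = \left(\left(-6 - 48 - 72\right) - 31\right)^{2} = \left(-126 - 31\right)^{2} = \left(-157\right)^{2} = 24649$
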